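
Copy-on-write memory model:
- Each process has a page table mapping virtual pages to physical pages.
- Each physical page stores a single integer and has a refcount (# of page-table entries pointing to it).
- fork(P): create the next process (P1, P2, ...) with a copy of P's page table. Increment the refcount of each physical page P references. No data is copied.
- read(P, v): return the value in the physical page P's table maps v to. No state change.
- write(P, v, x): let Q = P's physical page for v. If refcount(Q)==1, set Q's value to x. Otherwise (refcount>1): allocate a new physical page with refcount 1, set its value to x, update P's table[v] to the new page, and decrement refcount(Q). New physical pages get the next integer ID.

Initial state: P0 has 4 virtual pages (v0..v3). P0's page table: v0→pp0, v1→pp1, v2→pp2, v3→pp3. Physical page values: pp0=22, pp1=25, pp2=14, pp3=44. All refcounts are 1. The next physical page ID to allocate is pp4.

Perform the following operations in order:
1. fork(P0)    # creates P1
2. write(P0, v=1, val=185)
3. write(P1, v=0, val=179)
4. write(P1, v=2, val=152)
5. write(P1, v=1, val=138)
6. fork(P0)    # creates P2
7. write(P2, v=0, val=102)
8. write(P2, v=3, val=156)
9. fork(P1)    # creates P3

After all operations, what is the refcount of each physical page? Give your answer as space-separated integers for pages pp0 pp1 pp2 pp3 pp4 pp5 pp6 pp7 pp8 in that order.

Op 1: fork(P0) -> P1. 4 ppages; refcounts: pp0:2 pp1:2 pp2:2 pp3:2
Op 2: write(P0, v1, 185). refcount(pp1)=2>1 -> COPY to pp4. 5 ppages; refcounts: pp0:2 pp1:1 pp2:2 pp3:2 pp4:1
Op 3: write(P1, v0, 179). refcount(pp0)=2>1 -> COPY to pp5. 6 ppages; refcounts: pp0:1 pp1:1 pp2:2 pp3:2 pp4:1 pp5:1
Op 4: write(P1, v2, 152). refcount(pp2)=2>1 -> COPY to pp6. 7 ppages; refcounts: pp0:1 pp1:1 pp2:1 pp3:2 pp4:1 pp5:1 pp6:1
Op 5: write(P1, v1, 138). refcount(pp1)=1 -> write in place. 7 ppages; refcounts: pp0:1 pp1:1 pp2:1 pp3:2 pp4:1 pp5:1 pp6:1
Op 6: fork(P0) -> P2. 7 ppages; refcounts: pp0:2 pp1:1 pp2:2 pp3:3 pp4:2 pp5:1 pp6:1
Op 7: write(P2, v0, 102). refcount(pp0)=2>1 -> COPY to pp7. 8 ppages; refcounts: pp0:1 pp1:1 pp2:2 pp3:3 pp4:2 pp5:1 pp6:1 pp7:1
Op 8: write(P2, v3, 156). refcount(pp3)=3>1 -> COPY to pp8. 9 ppages; refcounts: pp0:1 pp1:1 pp2:2 pp3:2 pp4:2 pp5:1 pp6:1 pp7:1 pp8:1
Op 9: fork(P1) -> P3. 9 ppages; refcounts: pp0:1 pp1:2 pp2:2 pp3:3 pp4:2 pp5:2 pp6:2 pp7:1 pp8:1

Answer: 1 2 2 3 2 2 2 1 1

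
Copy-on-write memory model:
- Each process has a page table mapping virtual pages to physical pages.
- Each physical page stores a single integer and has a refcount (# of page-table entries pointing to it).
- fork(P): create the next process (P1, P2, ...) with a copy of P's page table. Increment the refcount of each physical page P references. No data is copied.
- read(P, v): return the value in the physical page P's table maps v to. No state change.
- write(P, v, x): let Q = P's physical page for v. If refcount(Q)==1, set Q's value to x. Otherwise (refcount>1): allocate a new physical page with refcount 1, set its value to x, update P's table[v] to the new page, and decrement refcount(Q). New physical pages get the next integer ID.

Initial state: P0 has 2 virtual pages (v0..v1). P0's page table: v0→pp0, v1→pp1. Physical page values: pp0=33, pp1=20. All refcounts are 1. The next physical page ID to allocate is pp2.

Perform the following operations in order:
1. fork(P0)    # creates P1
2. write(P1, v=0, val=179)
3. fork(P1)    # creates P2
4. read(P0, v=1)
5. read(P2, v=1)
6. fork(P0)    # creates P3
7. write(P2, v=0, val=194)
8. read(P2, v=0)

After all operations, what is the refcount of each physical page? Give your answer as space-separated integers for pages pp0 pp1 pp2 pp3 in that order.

Op 1: fork(P0) -> P1. 2 ppages; refcounts: pp0:2 pp1:2
Op 2: write(P1, v0, 179). refcount(pp0)=2>1 -> COPY to pp2. 3 ppages; refcounts: pp0:1 pp1:2 pp2:1
Op 3: fork(P1) -> P2. 3 ppages; refcounts: pp0:1 pp1:3 pp2:2
Op 4: read(P0, v1) -> 20. No state change.
Op 5: read(P2, v1) -> 20. No state change.
Op 6: fork(P0) -> P3. 3 ppages; refcounts: pp0:2 pp1:4 pp2:2
Op 7: write(P2, v0, 194). refcount(pp2)=2>1 -> COPY to pp3. 4 ppages; refcounts: pp0:2 pp1:4 pp2:1 pp3:1
Op 8: read(P2, v0) -> 194. No state change.

Answer: 2 4 1 1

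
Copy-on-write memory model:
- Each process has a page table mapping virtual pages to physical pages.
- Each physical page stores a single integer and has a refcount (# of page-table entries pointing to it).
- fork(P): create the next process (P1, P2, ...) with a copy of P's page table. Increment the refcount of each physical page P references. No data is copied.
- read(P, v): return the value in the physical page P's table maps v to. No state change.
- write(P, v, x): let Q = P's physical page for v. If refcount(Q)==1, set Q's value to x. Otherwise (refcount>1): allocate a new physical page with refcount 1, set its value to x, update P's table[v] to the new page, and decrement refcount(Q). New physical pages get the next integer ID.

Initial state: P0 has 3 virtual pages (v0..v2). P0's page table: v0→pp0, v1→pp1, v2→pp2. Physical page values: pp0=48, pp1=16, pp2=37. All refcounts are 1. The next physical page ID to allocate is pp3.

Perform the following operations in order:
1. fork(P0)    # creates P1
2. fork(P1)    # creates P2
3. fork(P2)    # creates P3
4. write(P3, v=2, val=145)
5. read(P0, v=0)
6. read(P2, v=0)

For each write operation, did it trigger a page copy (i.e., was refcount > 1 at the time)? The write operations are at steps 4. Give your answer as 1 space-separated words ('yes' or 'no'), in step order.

Op 1: fork(P0) -> P1. 3 ppages; refcounts: pp0:2 pp1:2 pp2:2
Op 2: fork(P1) -> P2. 3 ppages; refcounts: pp0:3 pp1:3 pp2:3
Op 3: fork(P2) -> P3. 3 ppages; refcounts: pp0:4 pp1:4 pp2:4
Op 4: write(P3, v2, 145). refcount(pp2)=4>1 -> COPY to pp3. 4 ppages; refcounts: pp0:4 pp1:4 pp2:3 pp3:1
Op 5: read(P0, v0) -> 48. No state change.
Op 6: read(P2, v0) -> 48. No state change.

yes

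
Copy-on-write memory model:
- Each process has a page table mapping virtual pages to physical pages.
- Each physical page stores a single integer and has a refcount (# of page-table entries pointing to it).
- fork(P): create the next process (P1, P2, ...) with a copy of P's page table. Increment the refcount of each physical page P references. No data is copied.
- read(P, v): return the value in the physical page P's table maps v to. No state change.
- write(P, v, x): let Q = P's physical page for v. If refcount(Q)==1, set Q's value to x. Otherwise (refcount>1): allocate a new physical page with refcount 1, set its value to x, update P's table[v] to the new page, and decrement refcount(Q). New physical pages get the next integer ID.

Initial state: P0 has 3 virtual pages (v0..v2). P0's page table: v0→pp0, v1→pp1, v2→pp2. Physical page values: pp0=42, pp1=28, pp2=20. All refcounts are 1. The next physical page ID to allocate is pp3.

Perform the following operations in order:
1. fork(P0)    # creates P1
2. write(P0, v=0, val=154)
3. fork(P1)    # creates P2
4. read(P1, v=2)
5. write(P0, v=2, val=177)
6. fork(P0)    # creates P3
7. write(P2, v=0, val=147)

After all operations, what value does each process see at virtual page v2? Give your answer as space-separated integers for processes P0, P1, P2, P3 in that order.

Answer: 177 20 20 177

Derivation:
Op 1: fork(P0) -> P1. 3 ppages; refcounts: pp0:2 pp1:2 pp2:2
Op 2: write(P0, v0, 154). refcount(pp0)=2>1 -> COPY to pp3. 4 ppages; refcounts: pp0:1 pp1:2 pp2:2 pp3:1
Op 3: fork(P1) -> P2. 4 ppages; refcounts: pp0:2 pp1:3 pp2:3 pp3:1
Op 4: read(P1, v2) -> 20. No state change.
Op 5: write(P0, v2, 177). refcount(pp2)=3>1 -> COPY to pp4. 5 ppages; refcounts: pp0:2 pp1:3 pp2:2 pp3:1 pp4:1
Op 6: fork(P0) -> P3. 5 ppages; refcounts: pp0:2 pp1:4 pp2:2 pp3:2 pp4:2
Op 7: write(P2, v0, 147). refcount(pp0)=2>1 -> COPY to pp5. 6 ppages; refcounts: pp0:1 pp1:4 pp2:2 pp3:2 pp4:2 pp5:1
P0: v2 -> pp4 = 177
P1: v2 -> pp2 = 20
P2: v2 -> pp2 = 20
P3: v2 -> pp4 = 177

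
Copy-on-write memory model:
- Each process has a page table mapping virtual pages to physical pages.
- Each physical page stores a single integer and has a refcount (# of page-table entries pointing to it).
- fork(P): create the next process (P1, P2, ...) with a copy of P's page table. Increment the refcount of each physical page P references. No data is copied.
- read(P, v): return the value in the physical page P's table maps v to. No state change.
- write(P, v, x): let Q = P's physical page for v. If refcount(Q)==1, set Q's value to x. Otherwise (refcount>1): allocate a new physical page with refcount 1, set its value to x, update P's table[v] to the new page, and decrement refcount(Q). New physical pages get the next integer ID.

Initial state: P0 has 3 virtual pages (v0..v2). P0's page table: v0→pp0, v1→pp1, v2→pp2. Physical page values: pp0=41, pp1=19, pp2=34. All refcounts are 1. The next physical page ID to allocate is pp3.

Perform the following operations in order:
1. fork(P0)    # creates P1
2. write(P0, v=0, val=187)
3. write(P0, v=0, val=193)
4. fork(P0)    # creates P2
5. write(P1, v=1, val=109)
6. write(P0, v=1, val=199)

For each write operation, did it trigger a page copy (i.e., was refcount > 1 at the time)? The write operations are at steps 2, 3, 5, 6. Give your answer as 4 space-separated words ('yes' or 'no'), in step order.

Op 1: fork(P0) -> P1. 3 ppages; refcounts: pp0:2 pp1:2 pp2:2
Op 2: write(P0, v0, 187). refcount(pp0)=2>1 -> COPY to pp3. 4 ppages; refcounts: pp0:1 pp1:2 pp2:2 pp3:1
Op 3: write(P0, v0, 193). refcount(pp3)=1 -> write in place. 4 ppages; refcounts: pp0:1 pp1:2 pp2:2 pp3:1
Op 4: fork(P0) -> P2. 4 ppages; refcounts: pp0:1 pp1:3 pp2:3 pp3:2
Op 5: write(P1, v1, 109). refcount(pp1)=3>1 -> COPY to pp4. 5 ppages; refcounts: pp0:1 pp1:2 pp2:3 pp3:2 pp4:1
Op 6: write(P0, v1, 199). refcount(pp1)=2>1 -> COPY to pp5. 6 ppages; refcounts: pp0:1 pp1:1 pp2:3 pp3:2 pp4:1 pp5:1

yes no yes yes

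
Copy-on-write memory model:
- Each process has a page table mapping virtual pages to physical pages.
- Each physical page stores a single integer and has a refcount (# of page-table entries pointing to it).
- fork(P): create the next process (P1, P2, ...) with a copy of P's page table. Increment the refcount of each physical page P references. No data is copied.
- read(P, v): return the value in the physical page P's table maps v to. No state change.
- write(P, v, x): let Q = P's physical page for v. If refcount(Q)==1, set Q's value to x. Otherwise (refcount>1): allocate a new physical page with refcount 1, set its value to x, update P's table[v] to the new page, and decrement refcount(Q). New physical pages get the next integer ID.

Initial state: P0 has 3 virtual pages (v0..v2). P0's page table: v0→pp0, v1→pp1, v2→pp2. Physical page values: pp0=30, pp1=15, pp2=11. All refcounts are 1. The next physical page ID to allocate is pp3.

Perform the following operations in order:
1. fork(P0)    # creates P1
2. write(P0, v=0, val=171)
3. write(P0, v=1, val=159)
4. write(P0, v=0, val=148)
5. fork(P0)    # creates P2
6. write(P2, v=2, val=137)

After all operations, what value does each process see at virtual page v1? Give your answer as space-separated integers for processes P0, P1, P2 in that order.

Op 1: fork(P0) -> P1. 3 ppages; refcounts: pp0:2 pp1:2 pp2:2
Op 2: write(P0, v0, 171). refcount(pp0)=2>1 -> COPY to pp3. 4 ppages; refcounts: pp0:1 pp1:2 pp2:2 pp3:1
Op 3: write(P0, v1, 159). refcount(pp1)=2>1 -> COPY to pp4. 5 ppages; refcounts: pp0:1 pp1:1 pp2:2 pp3:1 pp4:1
Op 4: write(P0, v0, 148). refcount(pp3)=1 -> write in place. 5 ppages; refcounts: pp0:1 pp1:1 pp2:2 pp3:1 pp4:1
Op 5: fork(P0) -> P2. 5 ppages; refcounts: pp0:1 pp1:1 pp2:3 pp3:2 pp4:2
Op 6: write(P2, v2, 137). refcount(pp2)=3>1 -> COPY to pp5. 6 ppages; refcounts: pp0:1 pp1:1 pp2:2 pp3:2 pp4:2 pp5:1
P0: v1 -> pp4 = 159
P1: v1 -> pp1 = 15
P2: v1 -> pp4 = 159

Answer: 159 15 159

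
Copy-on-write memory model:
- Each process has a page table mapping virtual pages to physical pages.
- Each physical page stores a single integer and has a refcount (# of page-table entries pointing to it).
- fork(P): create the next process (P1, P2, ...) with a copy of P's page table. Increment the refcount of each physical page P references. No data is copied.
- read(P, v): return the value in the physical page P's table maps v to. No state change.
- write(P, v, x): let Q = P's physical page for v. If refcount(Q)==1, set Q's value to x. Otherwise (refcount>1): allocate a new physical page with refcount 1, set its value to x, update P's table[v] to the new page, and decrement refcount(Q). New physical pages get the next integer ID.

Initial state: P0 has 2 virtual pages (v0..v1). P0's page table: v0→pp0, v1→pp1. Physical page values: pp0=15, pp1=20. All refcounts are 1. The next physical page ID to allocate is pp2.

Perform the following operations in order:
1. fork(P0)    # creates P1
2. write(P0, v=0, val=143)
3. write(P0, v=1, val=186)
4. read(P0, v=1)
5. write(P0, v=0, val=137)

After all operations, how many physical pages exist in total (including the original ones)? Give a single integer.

Op 1: fork(P0) -> P1. 2 ppages; refcounts: pp0:2 pp1:2
Op 2: write(P0, v0, 143). refcount(pp0)=2>1 -> COPY to pp2. 3 ppages; refcounts: pp0:1 pp1:2 pp2:1
Op 3: write(P0, v1, 186). refcount(pp1)=2>1 -> COPY to pp3. 4 ppages; refcounts: pp0:1 pp1:1 pp2:1 pp3:1
Op 4: read(P0, v1) -> 186. No state change.
Op 5: write(P0, v0, 137). refcount(pp2)=1 -> write in place. 4 ppages; refcounts: pp0:1 pp1:1 pp2:1 pp3:1

Answer: 4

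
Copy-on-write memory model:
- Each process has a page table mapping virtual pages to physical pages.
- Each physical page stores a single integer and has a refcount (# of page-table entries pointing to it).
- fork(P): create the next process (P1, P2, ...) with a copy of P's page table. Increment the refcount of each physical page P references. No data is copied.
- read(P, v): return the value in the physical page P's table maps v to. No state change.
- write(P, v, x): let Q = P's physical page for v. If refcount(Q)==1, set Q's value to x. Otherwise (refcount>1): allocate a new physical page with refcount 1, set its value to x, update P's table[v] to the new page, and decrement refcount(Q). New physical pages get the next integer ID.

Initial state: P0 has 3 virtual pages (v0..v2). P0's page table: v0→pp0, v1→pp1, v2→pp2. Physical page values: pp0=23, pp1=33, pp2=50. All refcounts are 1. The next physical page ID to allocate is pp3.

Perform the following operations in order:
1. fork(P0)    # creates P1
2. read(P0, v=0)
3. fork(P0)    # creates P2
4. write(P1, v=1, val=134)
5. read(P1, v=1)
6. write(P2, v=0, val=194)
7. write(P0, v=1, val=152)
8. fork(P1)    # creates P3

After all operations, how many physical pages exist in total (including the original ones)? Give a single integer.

Op 1: fork(P0) -> P1. 3 ppages; refcounts: pp0:2 pp1:2 pp2:2
Op 2: read(P0, v0) -> 23. No state change.
Op 3: fork(P0) -> P2. 3 ppages; refcounts: pp0:3 pp1:3 pp2:3
Op 4: write(P1, v1, 134). refcount(pp1)=3>1 -> COPY to pp3. 4 ppages; refcounts: pp0:3 pp1:2 pp2:3 pp3:1
Op 5: read(P1, v1) -> 134. No state change.
Op 6: write(P2, v0, 194). refcount(pp0)=3>1 -> COPY to pp4. 5 ppages; refcounts: pp0:2 pp1:2 pp2:3 pp3:1 pp4:1
Op 7: write(P0, v1, 152). refcount(pp1)=2>1 -> COPY to pp5. 6 ppages; refcounts: pp0:2 pp1:1 pp2:3 pp3:1 pp4:1 pp5:1
Op 8: fork(P1) -> P3. 6 ppages; refcounts: pp0:3 pp1:1 pp2:4 pp3:2 pp4:1 pp5:1

Answer: 6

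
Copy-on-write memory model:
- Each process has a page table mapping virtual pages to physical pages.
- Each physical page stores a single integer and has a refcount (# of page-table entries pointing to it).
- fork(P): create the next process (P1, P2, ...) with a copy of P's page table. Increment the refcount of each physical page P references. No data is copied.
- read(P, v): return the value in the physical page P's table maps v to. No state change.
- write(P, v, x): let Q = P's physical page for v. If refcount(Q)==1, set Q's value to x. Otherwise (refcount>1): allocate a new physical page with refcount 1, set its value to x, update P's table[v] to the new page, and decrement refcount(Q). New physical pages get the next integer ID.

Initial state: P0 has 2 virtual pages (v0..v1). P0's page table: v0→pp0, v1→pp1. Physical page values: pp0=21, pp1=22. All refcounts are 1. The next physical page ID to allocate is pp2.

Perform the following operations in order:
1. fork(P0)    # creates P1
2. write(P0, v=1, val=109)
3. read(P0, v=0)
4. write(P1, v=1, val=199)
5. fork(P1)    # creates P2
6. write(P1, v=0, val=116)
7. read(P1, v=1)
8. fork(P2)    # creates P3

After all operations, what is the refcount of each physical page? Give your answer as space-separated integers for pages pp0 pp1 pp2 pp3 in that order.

Op 1: fork(P0) -> P1. 2 ppages; refcounts: pp0:2 pp1:2
Op 2: write(P0, v1, 109). refcount(pp1)=2>1 -> COPY to pp2. 3 ppages; refcounts: pp0:2 pp1:1 pp2:1
Op 3: read(P0, v0) -> 21. No state change.
Op 4: write(P1, v1, 199). refcount(pp1)=1 -> write in place. 3 ppages; refcounts: pp0:2 pp1:1 pp2:1
Op 5: fork(P1) -> P2. 3 ppages; refcounts: pp0:3 pp1:2 pp2:1
Op 6: write(P1, v0, 116). refcount(pp0)=3>1 -> COPY to pp3. 4 ppages; refcounts: pp0:2 pp1:2 pp2:1 pp3:1
Op 7: read(P1, v1) -> 199. No state change.
Op 8: fork(P2) -> P3. 4 ppages; refcounts: pp0:3 pp1:3 pp2:1 pp3:1

Answer: 3 3 1 1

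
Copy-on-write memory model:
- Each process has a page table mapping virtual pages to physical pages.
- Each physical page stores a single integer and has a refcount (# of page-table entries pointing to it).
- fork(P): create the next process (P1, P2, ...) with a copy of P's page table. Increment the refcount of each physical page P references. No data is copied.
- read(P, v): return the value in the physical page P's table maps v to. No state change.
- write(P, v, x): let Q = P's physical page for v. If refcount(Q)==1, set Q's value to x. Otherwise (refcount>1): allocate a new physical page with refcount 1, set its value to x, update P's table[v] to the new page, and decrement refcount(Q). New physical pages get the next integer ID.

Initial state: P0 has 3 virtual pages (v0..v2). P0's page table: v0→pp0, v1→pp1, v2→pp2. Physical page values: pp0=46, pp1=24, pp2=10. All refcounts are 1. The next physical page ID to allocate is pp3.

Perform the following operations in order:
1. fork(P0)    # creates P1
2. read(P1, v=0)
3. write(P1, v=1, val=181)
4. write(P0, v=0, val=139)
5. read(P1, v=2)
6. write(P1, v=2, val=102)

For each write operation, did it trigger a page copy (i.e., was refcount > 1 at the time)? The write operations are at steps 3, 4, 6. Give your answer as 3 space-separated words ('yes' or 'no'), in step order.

Op 1: fork(P0) -> P1. 3 ppages; refcounts: pp0:2 pp1:2 pp2:2
Op 2: read(P1, v0) -> 46. No state change.
Op 3: write(P1, v1, 181). refcount(pp1)=2>1 -> COPY to pp3. 4 ppages; refcounts: pp0:2 pp1:1 pp2:2 pp3:1
Op 4: write(P0, v0, 139). refcount(pp0)=2>1 -> COPY to pp4. 5 ppages; refcounts: pp0:1 pp1:1 pp2:2 pp3:1 pp4:1
Op 5: read(P1, v2) -> 10. No state change.
Op 6: write(P1, v2, 102). refcount(pp2)=2>1 -> COPY to pp5. 6 ppages; refcounts: pp0:1 pp1:1 pp2:1 pp3:1 pp4:1 pp5:1

yes yes yes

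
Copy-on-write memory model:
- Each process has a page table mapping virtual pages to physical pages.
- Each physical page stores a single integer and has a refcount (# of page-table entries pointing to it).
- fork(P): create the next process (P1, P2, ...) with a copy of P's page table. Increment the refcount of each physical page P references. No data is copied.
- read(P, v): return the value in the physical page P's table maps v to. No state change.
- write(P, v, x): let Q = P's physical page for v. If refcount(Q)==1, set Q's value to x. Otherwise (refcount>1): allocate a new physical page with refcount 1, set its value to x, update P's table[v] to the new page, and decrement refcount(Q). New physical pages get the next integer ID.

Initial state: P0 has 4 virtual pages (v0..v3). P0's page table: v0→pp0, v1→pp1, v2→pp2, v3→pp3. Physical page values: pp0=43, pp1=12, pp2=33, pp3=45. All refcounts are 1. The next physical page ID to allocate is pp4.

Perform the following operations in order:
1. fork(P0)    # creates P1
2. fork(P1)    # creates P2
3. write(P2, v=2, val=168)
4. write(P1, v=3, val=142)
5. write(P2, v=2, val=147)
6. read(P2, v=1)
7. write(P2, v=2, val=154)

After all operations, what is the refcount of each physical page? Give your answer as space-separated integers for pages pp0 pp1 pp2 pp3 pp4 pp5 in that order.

Op 1: fork(P0) -> P1. 4 ppages; refcounts: pp0:2 pp1:2 pp2:2 pp3:2
Op 2: fork(P1) -> P2. 4 ppages; refcounts: pp0:3 pp1:3 pp2:3 pp3:3
Op 3: write(P2, v2, 168). refcount(pp2)=3>1 -> COPY to pp4. 5 ppages; refcounts: pp0:3 pp1:3 pp2:2 pp3:3 pp4:1
Op 4: write(P1, v3, 142). refcount(pp3)=3>1 -> COPY to pp5. 6 ppages; refcounts: pp0:3 pp1:3 pp2:2 pp3:2 pp4:1 pp5:1
Op 5: write(P2, v2, 147). refcount(pp4)=1 -> write in place. 6 ppages; refcounts: pp0:3 pp1:3 pp2:2 pp3:2 pp4:1 pp5:1
Op 6: read(P2, v1) -> 12. No state change.
Op 7: write(P2, v2, 154). refcount(pp4)=1 -> write in place. 6 ppages; refcounts: pp0:3 pp1:3 pp2:2 pp3:2 pp4:1 pp5:1

Answer: 3 3 2 2 1 1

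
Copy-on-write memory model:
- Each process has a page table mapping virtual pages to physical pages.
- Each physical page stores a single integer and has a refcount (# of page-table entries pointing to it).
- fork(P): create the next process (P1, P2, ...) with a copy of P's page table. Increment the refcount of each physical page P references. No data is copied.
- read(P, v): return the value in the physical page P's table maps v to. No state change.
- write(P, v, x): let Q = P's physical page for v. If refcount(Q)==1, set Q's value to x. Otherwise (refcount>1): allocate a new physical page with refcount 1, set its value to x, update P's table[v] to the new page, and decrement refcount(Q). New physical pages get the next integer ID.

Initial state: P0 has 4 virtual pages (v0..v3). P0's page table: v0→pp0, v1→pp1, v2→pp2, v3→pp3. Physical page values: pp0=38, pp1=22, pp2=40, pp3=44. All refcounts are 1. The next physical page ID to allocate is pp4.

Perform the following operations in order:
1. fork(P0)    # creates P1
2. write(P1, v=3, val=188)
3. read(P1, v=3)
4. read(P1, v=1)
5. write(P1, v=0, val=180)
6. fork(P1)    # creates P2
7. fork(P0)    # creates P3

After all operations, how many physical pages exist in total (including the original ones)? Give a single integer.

Op 1: fork(P0) -> P1. 4 ppages; refcounts: pp0:2 pp1:2 pp2:2 pp3:2
Op 2: write(P1, v3, 188). refcount(pp3)=2>1 -> COPY to pp4. 5 ppages; refcounts: pp0:2 pp1:2 pp2:2 pp3:1 pp4:1
Op 3: read(P1, v3) -> 188. No state change.
Op 4: read(P1, v1) -> 22. No state change.
Op 5: write(P1, v0, 180). refcount(pp0)=2>1 -> COPY to pp5. 6 ppages; refcounts: pp0:1 pp1:2 pp2:2 pp3:1 pp4:1 pp5:1
Op 6: fork(P1) -> P2. 6 ppages; refcounts: pp0:1 pp1:3 pp2:3 pp3:1 pp4:2 pp5:2
Op 7: fork(P0) -> P3. 6 ppages; refcounts: pp0:2 pp1:4 pp2:4 pp3:2 pp4:2 pp5:2

Answer: 6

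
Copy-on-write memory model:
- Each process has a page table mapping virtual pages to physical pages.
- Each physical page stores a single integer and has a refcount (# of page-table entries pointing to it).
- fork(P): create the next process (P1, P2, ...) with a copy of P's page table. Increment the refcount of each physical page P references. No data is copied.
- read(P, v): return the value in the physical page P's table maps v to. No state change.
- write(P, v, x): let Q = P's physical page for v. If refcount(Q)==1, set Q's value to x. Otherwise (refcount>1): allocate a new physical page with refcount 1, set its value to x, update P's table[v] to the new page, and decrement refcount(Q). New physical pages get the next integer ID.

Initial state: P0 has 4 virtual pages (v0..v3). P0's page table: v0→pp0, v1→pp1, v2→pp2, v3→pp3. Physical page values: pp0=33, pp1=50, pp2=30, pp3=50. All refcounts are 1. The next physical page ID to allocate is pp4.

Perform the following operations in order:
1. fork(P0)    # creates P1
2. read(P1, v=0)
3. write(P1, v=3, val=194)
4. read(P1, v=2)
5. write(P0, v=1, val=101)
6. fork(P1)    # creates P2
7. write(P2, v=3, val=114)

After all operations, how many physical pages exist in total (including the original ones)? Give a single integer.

Answer: 7

Derivation:
Op 1: fork(P0) -> P1. 4 ppages; refcounts: pp0:2 pp1:2 pp2:2 pp3:2
Op 2: read(P1, v0) -> 33. No state change.
Op 3: write(P1, v3, 194). refcount(pp3)=2>1 -> COPY to pp4. 5 ppages; refcounts: pp0:2 pp1:2 pp2:2 pp3:1 pp4:1
Op 4: read(P1, v2) -> 30. No state change.
Op 5: write(P0, v1, 101). refcount(pp1)=2>1 -> COPY to pp5. 6 ppages; refcounts: pp0:2 pp1:1 pp2:2 pp3:1 pp4:1 pp5:1
Op 6: fork(P1) -> P2. 6 ppages; refcounts: pp0:3 pp1:2 pp2:3 pp3:1 pp4:2 pp5:1
Op 7: write(P2, v3, 114). refcount(pp4)=2>1 -> COPY to pp6. 7 ppages; refcounts: pp0:3 pp1:2 pp2:3 pp3:1 pp4:1 pp5:1 pp6:1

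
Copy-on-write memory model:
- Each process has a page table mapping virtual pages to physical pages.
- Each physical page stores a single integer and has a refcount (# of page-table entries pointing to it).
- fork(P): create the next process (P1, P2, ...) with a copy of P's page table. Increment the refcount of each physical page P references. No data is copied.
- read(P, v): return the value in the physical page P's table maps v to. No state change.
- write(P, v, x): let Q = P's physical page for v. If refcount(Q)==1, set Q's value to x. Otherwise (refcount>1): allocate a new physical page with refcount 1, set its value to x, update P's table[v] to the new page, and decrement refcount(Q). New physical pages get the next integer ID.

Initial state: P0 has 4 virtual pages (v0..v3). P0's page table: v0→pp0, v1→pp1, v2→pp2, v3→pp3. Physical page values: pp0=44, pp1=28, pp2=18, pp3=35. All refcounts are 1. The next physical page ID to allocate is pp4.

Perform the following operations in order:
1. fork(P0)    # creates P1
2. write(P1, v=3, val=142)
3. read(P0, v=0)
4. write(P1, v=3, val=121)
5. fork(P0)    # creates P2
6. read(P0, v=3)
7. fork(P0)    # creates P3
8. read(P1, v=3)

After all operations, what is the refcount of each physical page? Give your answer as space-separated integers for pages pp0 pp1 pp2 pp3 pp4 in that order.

Op 1: fork(P0) -> P1. 4 ppages; refcounts: pp0:2 pp1:2 pp2:2 pp3:2
Op 2: write(P1, v3, 142). refcount(pp3)=2>1 -> COPY to pp4. 5 ppages; refcounts: pp0:2 pp1:2 pp2:2 pp3:1 pp4:1
Op 3: read(P0, v0) -> 44. No state change.
Op 4: write(P1, v3, 121). refcount(pp4)=1 -> write in place. 5 ppages; refcounts: pp0:2 pp1:2 pp2:2 pp3:1 pp4:1
Op 5: fork(P0) -> P2. 5 ppages; refcounts: pp0:3 pp1:3 pp2:3 pp3:2 pp4:1
Op 6: read(P0, v3) -> 35. No state change.
Op 7: fork(P0) -> P3. 5 ppages; refcounts: pp0:4 pp1:4 pp2:4 pp3:3 pp4:1
Op 8: read(P1, v3) -> 121. No state change.

Answer: 4 4 4 3 1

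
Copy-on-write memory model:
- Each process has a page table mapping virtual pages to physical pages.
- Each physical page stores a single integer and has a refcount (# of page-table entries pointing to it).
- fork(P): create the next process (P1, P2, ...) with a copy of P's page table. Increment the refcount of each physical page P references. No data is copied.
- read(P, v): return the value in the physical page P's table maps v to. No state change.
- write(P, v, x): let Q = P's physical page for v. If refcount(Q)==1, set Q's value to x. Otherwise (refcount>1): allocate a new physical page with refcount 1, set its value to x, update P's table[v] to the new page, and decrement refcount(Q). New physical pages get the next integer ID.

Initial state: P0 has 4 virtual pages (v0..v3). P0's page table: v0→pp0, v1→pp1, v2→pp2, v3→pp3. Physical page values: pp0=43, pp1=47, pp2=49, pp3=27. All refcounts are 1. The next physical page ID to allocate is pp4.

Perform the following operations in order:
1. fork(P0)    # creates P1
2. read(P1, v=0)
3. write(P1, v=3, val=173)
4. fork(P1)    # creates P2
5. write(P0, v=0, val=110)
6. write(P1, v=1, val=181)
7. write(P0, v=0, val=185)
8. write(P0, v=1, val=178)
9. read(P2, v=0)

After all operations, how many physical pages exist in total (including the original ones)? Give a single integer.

Answer: 8

Derivation:
Op 1: fork(P0) -> P1. 4 ppages; refcounts: pp0:2 pp1:2 pp2:2 pp3:2
Op 2: read(P1, v0) -> 43. No state change.
Op 3: write(P1, v3, 173). refcount(pp3)=2>1 -> COPY to pp4. 5 ppages; refcounts: pp0:2 pp1:2 pp2:2 pp3:1 pp4:1
Op 4: fork(P1) -> P2. 5 ppages; refcounts: pp0:3 pp1:3 pp2:3 pp3:1 pp4:2
Op 5: write(P0, v0, 110). refcount(pp0)=3>1 -> COPY to pp5. 6 ppages; refcounts: pp0:2 pp1:3 pp2:3 pp3:1 pp4:2 pp5:1
Op 6: write(P1, v1, 181). refcount(pp1)=3>1 -> COPY to pp6. 7 ppages; refcounts: pp0:2 pp1:2 pp2:3 pp3:1 pp4:2 pp5:1 pp6:1
Op 7: write(P0, v0, 185). refcount(pp5)=1 -> write in place. 7 ppages; refcounts: pp0:2 pp1:2 pp2:3 pp3:1 pp4:2 pp5:1 pp6:1
Op 8: write(P0, v1, 178). refcount(pp1)=2>1 -> COPY to pp7. 8 ppages; refcounts: pp0:2 pp1:1 pp2:3 pp3:1 pp4:2 pp5:1 pp6:1 pp7:1
Op 9: read(P2, v0) -> 43. No state change.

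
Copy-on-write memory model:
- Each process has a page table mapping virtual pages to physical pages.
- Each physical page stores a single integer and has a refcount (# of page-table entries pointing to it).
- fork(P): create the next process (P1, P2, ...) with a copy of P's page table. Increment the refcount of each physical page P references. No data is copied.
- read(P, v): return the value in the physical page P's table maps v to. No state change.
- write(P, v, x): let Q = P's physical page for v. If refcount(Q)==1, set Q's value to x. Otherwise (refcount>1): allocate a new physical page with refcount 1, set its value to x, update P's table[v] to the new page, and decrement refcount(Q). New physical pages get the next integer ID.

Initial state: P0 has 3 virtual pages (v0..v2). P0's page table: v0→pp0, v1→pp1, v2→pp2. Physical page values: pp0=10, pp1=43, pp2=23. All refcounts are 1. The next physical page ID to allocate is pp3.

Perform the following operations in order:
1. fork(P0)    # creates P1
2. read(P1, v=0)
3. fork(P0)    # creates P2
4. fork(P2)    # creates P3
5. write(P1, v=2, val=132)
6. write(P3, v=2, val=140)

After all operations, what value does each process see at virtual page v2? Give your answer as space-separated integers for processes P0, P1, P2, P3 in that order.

Answer: 23 132 23 140

Derivation:
Op 1: fork(P0) -> P1. 3 ppages; refcounts: pp0:2 pp1:2 pp2:2
Op 2: read(P1, v0) -> 10. No state change.
Op 3: fork(P0) -> P2. 3 ppages; refcounts: pp0:3 pp1:3 pp2:3
Op 4: fork(P2) -> P3. 3 ppages; refcounts: pp0:4 pp1:4 pp2:4
Op 5: write(P1, v2, 132). refcount(pp2)=4>1 -> COPY to pp3. 4 ppages; refcounts: pp0:4 pp1:4 pp2:3 pp3:1
Op 6: write(P3, v2, 140). refcount(pp2)=3>1 -> COPY to pp4. 5 ppages; refcounts: pp0:4 pp1:4 pp2:2 pp3:1 pp4:1
P0: v2 -> pp2 = 23
P1: v2 -> pp3 = 132
P2: v2 -> pp2 = 23
P3: v2 -> pp4 = 140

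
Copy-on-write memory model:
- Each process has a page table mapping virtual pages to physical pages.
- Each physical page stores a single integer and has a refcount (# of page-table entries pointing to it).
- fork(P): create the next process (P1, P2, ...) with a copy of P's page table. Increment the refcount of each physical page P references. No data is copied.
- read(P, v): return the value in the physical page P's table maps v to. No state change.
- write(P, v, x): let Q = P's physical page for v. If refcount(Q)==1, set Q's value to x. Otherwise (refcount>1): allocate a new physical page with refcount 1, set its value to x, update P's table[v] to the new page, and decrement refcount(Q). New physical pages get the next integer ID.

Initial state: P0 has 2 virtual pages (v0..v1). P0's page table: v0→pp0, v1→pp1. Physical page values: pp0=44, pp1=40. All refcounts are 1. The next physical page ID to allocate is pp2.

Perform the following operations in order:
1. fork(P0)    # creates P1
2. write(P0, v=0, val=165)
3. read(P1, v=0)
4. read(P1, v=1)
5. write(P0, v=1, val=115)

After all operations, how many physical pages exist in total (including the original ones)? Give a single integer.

Op 1: fork(P0) -> P1. 2 ppages; refcounts: pp0:2 pp1:2
Op 2: write(P0, v0, 165). refcount(pp0)=2>1 -> COPY to pp2. 3 ppages; refcounts: pp0:1 pp1:2 pp2:1
Op 3: read(P1, v0) -> 44. No state change.
Op 4: read(P1, v1) -> 40. No state change.
Op 5: write(P0, v1, 115). refcount(pp1)=2>1 -> COPY to pp3. 4 ppages; refcounts: pp0:1 pp1:1 pp2:1 pp3:1

Answer: 4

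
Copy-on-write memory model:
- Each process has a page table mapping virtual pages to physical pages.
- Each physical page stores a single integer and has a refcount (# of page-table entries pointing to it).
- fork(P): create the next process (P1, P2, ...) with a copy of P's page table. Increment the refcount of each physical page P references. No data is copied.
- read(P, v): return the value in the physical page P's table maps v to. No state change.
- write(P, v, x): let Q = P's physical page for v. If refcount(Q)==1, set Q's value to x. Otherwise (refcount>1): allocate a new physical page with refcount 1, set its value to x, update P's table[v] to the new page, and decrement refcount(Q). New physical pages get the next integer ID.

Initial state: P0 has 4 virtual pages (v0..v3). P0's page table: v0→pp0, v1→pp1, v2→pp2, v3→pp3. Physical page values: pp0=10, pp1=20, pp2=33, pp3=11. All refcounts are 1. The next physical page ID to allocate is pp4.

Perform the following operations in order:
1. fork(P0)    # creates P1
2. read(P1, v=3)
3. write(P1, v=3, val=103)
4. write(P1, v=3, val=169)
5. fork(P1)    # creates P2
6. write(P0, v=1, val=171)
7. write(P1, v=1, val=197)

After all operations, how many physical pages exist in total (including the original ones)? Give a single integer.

Op 1: fork(P0) -> P1. 4 ppages; refcounts: pp0:2 pp1:2 pp2:2 pp3:2
Op 2: read(P1, v3) -> 11. No state change.
Op 3: write(P1, v3, 103). refcount(pp3)=2>1 -> COPY to pp4. 5 ppages; refcounts: pp0:2 pp1:2 pp2:2 pp3:1 pp4:1
Op 4: write(P1, v3, 169). refcount(pp4)=1 -> write in place. 5 ppages; refcounts: pp0:2 pp1:2 pp2:2 pp3:1 pp4:1
Op 5: fork(P1) -> P2. 5 ppages; refcounts: pp0:3 pp1:3 pp2:3 pp3:1 pp4:2
Op 6: write(P0, v1, 171). refcount(pp1)=3>1 -> COPY to pp5. 6 ppages; refcounts: pp0:3 pp1:2 pp2:3 pp3:1 pp4:2 pp5:1
Op 7: write(P1, v1, 197). refcount(pp1)=2>1 -> COPY to pp6. 7 ppages; refcounts: pp0:3 pp1:1 pp2:3 pp3:1 pp4:2 pp5:1 pp6:1

Answer: 7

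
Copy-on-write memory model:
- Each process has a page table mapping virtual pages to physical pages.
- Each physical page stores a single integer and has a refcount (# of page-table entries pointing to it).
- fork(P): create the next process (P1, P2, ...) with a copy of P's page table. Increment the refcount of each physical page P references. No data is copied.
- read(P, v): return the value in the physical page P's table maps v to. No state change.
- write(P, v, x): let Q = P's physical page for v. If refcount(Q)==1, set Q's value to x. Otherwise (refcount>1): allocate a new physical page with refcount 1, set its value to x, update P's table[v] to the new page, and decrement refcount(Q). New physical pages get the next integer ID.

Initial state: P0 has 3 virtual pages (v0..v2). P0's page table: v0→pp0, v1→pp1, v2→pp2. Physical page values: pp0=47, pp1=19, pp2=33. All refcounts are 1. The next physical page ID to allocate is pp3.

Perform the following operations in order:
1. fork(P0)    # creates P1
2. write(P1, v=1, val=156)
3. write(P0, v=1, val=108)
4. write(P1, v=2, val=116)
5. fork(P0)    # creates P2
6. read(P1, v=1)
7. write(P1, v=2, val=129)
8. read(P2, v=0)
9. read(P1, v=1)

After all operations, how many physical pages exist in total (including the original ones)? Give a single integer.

Answer: 5

Derivation:
Op 1: fork(P0) -> P1. 3 ppages; refcounts: pp0:2 pp1:2 pp2:2
Op 2: write(P1, v1, 156). refcount(pp1)=2>1 -> COPY to pp3. 4 ppages; refcounts: pp0:2 pp1:1 pp2:2 pp3:1
Op 3: write(P0, v1, 108). refcount(pp1)=1 -> write in place. 4 ppages; refcounts: pp0:2 pp1:1 pp2:2 pp3:1
Op 4: write(P1, v2, 116). refcount(pp2)=2>1 -> COPY to pp4. 5 ppages; refcounts: pp0:2 pp1:1 pp2:1 pp3:1 pp4:1
Op 5: fork(P0) -> P2. 5 ppages; refcounts: pp0:3 pp1:2 pp2:2 pp3:1 pp4:1
Op 6: read(P1, v1) -> 156. No state change.
Op 7: write(P1, v2, 129). refcount(pp4)=1 -> write in place. 5 ppages; refcounts: pp0:3 pp1:2 pp2:2 pp3:1 pp4:1
Op 8: read(P2, v0) -> 47. No state change.
Op 9: read(P1, v1) -> 156. No state change.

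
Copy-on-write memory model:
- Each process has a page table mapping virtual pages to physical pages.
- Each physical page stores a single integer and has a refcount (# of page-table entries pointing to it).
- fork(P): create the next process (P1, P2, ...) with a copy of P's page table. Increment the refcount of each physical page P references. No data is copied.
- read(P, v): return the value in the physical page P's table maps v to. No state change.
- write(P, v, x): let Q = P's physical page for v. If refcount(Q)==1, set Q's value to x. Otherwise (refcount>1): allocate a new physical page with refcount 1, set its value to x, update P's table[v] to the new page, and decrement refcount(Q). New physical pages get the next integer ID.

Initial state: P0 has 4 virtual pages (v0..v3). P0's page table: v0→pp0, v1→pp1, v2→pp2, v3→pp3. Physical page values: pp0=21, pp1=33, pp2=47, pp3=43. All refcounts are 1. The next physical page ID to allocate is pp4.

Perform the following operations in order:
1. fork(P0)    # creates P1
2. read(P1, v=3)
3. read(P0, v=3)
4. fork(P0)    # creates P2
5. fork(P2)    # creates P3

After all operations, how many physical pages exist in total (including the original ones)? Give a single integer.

Answer: 4

Derivation:
Op 1: fork(P0) -> P1. 4 ppages; refcounts: pp0:2 pp1:2 pp2:2 pp3:2
Op 2: read(P1, v3) -> 43. No state change.
Op 3: read(P0, v3) -> 43. No state change.
Op 4: fork(P0) -> P2. 4 ppages; refcounts: pp0:3 pp1:3 pp2:3 pp3:3
Op 5: fork(P2) -> P3. 4 ppages; refcounts: pp0:4 pp1:4 pp2:4 pp3:4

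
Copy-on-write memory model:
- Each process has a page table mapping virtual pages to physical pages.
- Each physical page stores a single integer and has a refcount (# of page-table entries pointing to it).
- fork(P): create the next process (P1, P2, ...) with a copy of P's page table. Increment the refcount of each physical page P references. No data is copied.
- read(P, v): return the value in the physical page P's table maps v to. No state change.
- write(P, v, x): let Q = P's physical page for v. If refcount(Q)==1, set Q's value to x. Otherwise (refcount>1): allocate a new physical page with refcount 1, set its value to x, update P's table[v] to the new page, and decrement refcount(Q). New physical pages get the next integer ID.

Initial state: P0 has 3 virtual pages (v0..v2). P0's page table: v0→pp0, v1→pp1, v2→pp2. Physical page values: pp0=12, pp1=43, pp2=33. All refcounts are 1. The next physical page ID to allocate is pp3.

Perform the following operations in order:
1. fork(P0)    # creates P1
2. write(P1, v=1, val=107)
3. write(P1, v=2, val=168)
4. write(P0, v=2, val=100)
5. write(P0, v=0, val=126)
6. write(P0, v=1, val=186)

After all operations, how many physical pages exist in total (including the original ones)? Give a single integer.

Op 1: fork(P0) -> P1. 3 ppages; refcounts: pp0:2 pp1:2 pp2:2
Op 2: write(P1, v1, 107). refcount(pp1)=2>1 -> COPY to pp3. 4 ppages; refcounts: pp0:2 pp1:1 pp2:2 pp3:1
Op 3: write(P1, v2, 168). refcount(pp2)=2>1 -> COPY to pp4. 5 ppages; refcounts: pp0:2 pp1:1 pp2:1 pp3:1 pp4:1
Op 4: write(P0, v2, 100). refcount(pp2)=1 -> write in place. 5 ppages; refcounts: pp0:2 pp1:1 pp2:1 pp3:1 pp4:1
Op 5: write(P0, v0, 126). refcount(pp0)=2>1 -> COPY to pp5. 6 ppages; refcounts: pp0:1 pp1:1 pp2:1 pp3:1 pp4:1 pp5:1
Op 6: write(P0, v1, 186). refcount(pp1)=1 -> write in place. 6 ppages; refcounts: pp0:1 pp1:1 pp2:1 pp3:1 pp4:1 pp5:1

Answer: 6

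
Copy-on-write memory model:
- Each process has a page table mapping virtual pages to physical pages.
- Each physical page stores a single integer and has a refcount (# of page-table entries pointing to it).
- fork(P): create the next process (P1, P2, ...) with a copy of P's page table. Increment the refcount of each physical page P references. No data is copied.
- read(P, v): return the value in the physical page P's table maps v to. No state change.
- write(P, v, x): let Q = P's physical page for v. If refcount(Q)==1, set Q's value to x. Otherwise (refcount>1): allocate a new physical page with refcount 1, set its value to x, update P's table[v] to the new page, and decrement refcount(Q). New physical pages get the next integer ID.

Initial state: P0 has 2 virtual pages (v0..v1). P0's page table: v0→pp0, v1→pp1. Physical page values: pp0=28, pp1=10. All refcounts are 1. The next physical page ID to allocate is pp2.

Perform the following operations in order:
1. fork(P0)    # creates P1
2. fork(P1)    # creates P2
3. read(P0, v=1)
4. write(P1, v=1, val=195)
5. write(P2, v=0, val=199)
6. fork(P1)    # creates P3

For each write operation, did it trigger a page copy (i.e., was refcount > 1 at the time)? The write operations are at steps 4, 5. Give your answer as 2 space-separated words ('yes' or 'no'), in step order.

Op 1: fork(P0) -> P1. 2 ppages; refcounts: pp0:2 pp1:2
Op 2: fork(P1) -> P2. 2 ppages; refcounts: pp0:3 pp1:3
Op 3: read(P0, v1) -> 10. No state change.
Op 4: write(P1, v1, 195). refcount(pp1)=3>1 -> COPY to pp2. 3 ppages; refcounts: pp0:3 pp1:2 pp2:1
Op 5: write(P2, v0, 199). refcount(pp0)=3>1 -> COPY to pp3. 4 ppages; refcounts: pp0:2 pp1:2 pp2:1 pp3:1
Op 6: fork(P1) -> P3. 4 ppages; refcounts: pp0:3 pp1:2 pp2:2 pp3:1

yes yes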